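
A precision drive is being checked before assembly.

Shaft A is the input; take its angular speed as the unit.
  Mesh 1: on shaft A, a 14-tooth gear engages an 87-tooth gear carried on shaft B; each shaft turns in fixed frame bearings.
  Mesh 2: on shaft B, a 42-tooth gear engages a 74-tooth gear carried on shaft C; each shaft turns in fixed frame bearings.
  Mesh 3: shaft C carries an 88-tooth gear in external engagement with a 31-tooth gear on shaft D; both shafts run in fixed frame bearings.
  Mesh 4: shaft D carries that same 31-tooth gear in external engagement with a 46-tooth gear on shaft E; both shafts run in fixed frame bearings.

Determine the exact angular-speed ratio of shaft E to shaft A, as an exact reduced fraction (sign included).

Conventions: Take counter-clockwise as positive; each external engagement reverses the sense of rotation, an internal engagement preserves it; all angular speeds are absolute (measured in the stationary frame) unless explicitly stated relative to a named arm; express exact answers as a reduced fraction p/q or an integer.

class = fixed-axis compound train [4 meshes; 4 ratios multiply, 4 sense flips]
mesh 1 [14T→87T]: running ratio 14/87, sense −
mesh 2 [42T→74T]: running ratio 98/1073, sense +
mesh 3 [88T→31T]: running ratio 8624/33263, sense −
mesh 4 [31T→46T]: running ratio 4312/24679, sense +
ω_out/ω_in = 4312/24679

4312/24679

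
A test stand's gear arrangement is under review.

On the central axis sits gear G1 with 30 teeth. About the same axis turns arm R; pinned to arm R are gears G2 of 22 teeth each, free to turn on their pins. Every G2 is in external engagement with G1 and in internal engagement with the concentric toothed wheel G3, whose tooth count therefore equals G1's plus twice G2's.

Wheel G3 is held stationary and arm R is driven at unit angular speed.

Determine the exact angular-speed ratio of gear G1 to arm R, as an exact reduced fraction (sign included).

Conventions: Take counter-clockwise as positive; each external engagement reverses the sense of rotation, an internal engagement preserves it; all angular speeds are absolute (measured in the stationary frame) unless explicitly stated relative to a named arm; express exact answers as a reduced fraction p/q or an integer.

planetary set (30T centre, 22T on arm, 74T internal) — Willis relation
ring teeth: 30 + 2·22 = 74
30(ω_sun−ω_arm) = −74(ω_ring−ω_arm),  ω_ring = 0, ω_arm = 1
ω_sun = 1 − (74/30)(0−1) = 52/15
ω_out/ω_in = 52/15

52/15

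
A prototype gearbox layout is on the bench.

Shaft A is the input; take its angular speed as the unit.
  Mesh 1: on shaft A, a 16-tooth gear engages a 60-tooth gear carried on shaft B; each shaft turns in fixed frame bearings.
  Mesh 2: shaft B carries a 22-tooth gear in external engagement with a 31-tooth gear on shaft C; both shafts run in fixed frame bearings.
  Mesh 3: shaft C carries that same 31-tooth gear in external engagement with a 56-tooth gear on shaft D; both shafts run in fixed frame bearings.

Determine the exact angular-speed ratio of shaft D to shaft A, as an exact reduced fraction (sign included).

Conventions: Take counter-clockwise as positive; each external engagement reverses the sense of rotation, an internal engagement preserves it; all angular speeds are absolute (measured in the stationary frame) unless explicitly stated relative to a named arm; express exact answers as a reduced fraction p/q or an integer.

-11/105

class = fixed-axis compound train [3 meshes; 3 ratios multiply, 3 sense flips]
mesh 1 [16T→60T]: running ratio 4/15, sense −
mesh 2 [22T→31T]: running ratio 88/465, sense +
mesh 3 [31T→56T]: running ratio 11/105, sense −
ω_out/ω_in = -11/105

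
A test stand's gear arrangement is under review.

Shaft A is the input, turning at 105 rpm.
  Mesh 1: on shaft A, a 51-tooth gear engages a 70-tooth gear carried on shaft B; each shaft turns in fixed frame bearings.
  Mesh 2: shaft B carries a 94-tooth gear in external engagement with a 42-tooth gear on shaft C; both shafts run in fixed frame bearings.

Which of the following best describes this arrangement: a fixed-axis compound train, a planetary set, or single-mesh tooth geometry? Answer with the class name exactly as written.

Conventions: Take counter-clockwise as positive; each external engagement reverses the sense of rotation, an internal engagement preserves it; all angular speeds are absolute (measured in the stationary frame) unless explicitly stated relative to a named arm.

2-mesh fixed-axis compound train (all bearings frame-fixed)
classification: fixed-axis compound train

fixed-axis compound train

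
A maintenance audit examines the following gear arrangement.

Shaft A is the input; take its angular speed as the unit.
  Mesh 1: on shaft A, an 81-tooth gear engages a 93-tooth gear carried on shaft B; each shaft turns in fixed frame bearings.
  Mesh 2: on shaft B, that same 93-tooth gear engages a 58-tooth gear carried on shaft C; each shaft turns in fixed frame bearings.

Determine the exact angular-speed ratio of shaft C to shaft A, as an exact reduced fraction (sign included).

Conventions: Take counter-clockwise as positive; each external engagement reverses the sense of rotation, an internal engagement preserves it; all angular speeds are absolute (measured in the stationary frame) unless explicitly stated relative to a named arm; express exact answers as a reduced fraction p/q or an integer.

81/58

class = fixed-axis compound train [2 meshes; 2 ratios multiply, 2 sense flips]
mesh 1 [81T→93T]: running ratio 27/31, sense −
mesh 2 [93T→58T]: running ratio 81/58, sense +
ω_out/ω_in = 81/58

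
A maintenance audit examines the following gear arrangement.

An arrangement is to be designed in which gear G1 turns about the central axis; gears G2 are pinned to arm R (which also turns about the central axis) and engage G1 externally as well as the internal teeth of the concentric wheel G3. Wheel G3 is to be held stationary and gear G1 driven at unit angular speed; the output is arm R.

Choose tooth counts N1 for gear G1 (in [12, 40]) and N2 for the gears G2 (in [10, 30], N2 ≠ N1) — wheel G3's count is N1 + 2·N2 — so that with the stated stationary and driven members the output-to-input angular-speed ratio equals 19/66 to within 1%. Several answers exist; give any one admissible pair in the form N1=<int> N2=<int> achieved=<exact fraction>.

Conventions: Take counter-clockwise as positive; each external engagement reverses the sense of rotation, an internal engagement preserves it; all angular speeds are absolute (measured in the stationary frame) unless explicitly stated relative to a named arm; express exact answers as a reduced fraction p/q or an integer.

design class (target 19/66): planetary set
Willis with ω_ring = 0: ω_arm/ω_sun = N1/(N1+N3); set equal to 19/66  ⇒  N3/N1 = 1/(19/66) − 1 = 47/19
N3 = N1 + 2·N2  ⇒  N2/N1 = (N3/N1 − 1)/2 = (47/19 − 1)/2 = 14/19
smallest multiple with N1 ≥ 12 and N2 ≥ 10: k = 1  ⇒  N1 = 1·19 = 19, N2 = 1·14 = 14 (N1 ≤ 40, N2 ≤ 30, N2 ≠ N1 ✓), N3 = 19 + 2·14 = 47
check: N1/(N1+N3) with N1 = 19, N3 = 47 gives 19/66; |achieved − target| = 0 ≤ 19/6600 ✓

N1=19 N2=14 achieved=19/66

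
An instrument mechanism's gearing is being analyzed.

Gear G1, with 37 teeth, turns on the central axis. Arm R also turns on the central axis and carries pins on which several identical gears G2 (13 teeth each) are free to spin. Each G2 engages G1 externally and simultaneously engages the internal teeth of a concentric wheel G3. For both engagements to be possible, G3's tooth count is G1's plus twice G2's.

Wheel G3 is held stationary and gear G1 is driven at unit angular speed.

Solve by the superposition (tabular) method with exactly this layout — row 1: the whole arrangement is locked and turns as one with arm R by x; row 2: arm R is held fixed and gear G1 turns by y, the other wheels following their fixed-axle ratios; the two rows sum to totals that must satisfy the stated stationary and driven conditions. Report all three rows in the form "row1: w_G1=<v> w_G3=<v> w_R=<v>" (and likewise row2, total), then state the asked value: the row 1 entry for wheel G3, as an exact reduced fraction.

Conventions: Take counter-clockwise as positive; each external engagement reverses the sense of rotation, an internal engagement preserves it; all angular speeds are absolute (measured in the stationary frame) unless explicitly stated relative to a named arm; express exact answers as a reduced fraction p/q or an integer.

recognized (axles ride arm R): planetary set, 37/13/63 teeth
row 1 (train locked, turned with arm): all members turn x
row 2 (arm held, sun turns y): ω_ring = −(37/63)·y, ω_arm = 0
boundary: total ω_ring = x − (37/63)·y = 0 and total ω_sun = x + y = 1  ⇒  y = 63/100, x = 37/100
row 2 ring = −(37/63)·63/100 = -37/100
totals (row 1 + row 2): sun 37/100 + 63/100 = 1, ring 37/100 + (-37/100) = 0, arm 37/100 + 0 = 37/100
asked cell (row1, ring) = 37/100

row1: w_G1=37/100 w_G3=37/100 w_R=37/100
row2: w_G1=63/100 w_G3=-37/100 w_R=0
total: w_G1=1 w_G3=0 w_R=37/100
asked value: 37/100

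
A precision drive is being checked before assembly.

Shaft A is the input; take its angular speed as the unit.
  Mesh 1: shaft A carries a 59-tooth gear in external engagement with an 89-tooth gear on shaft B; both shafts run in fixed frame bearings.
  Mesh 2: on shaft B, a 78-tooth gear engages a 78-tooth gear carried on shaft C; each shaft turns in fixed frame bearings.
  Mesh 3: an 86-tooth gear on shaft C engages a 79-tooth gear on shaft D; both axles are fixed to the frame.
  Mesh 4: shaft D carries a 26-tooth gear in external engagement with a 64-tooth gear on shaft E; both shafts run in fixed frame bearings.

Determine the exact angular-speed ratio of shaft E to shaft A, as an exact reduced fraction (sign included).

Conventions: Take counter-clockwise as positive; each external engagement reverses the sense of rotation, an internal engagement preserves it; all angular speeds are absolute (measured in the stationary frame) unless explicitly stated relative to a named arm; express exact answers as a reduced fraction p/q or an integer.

class = fixed-axis compound train [4 meshes; 4 ratios multiply, 4 sense flips]
mesh 1 [59T→89T]: running ratio 59/89, sense −
mesh 2 [78T→78T]: running ratio 59/89, sense +
mesh 3 [86T→79T]: running ratio 5074/7031, sense −
mesh 4 [26T→64T]: running ratio 32981/112496, sense +
ω_out/ω_in = 32981/112496

32981/112496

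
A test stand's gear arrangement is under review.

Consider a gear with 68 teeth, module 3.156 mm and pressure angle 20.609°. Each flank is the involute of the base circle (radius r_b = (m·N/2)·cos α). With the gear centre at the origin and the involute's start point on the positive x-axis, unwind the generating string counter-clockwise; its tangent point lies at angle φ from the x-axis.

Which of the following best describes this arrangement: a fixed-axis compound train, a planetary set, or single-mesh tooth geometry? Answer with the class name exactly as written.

single-mesh tooth geometry

class = single-mesh tooth geometry [base-circle involute, m = 3.156, 68T]
classification: single-mesh tooth geometry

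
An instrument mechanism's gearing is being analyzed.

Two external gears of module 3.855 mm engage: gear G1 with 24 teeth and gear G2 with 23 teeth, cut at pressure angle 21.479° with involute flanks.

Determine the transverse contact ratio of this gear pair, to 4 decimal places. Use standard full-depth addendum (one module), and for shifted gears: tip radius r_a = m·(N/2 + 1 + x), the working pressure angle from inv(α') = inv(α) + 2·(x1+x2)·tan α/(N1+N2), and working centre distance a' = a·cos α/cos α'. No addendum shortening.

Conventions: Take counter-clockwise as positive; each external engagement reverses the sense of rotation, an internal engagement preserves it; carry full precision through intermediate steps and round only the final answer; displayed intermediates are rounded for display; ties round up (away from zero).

1.5432

topology: single-mesh involute geometry — m = 3.855, 24T/23T pair
base radii: r_b1 = 43.047328, r_b2 = 41.253689
tip radii: r_a1 = 50.115000, r_a2 = 48.187500
no profile shift: α' = α, a' = a
action lengths: √(r_a1²−r_b1²) = 25.660101, √(r_a2²−r_b2²) = 24.903178
base pitch p_b = π·m·cos α = 11.269764
CR = (25.660101 + 24.903178 − 90.592500·sin 21.47900°)/11.269764 = 1.543237
contact ratio ≈ 1.5432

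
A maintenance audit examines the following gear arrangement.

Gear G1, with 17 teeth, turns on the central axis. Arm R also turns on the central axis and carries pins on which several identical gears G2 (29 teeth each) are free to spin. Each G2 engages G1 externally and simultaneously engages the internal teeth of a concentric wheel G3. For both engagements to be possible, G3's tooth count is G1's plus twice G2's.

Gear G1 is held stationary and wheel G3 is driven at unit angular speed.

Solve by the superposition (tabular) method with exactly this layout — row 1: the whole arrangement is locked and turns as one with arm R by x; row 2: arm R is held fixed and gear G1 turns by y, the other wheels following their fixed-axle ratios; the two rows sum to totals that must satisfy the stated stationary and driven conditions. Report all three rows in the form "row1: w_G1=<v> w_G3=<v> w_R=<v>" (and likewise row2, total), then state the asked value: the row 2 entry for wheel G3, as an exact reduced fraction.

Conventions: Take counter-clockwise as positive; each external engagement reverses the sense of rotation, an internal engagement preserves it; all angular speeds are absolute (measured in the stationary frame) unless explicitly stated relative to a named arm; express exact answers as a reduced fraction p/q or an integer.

row1: w_G1=75/92 w_G3=75/92 w_R=75/92
row2: w_G1=-75/92 w_G3=17/92 w_R=0
total: w_G1=0 w_G3=1 w_R=75/92
asked value: 17/92

planetary set (17T centre, 29T on arm, 75T internal) — Willis relation
row 1: whole set turns with the arm by x
row 2 — arm fixed, fixed-axis ratios: sun y, ring −(17/75)·y, arm 0
boundary: total ω_sun = x + y = 0 and total ω_ring = x − (17/75)·y = 1  ⇒  y = -75/92, x = 75/92
row 2 ring = −(17/75)·(-75/92) = 17/92
totals (row 1 + row 2): sun 75/92 + (-75/92) = 0, ring 75/92 + 17/92 = 1, arm 75/92 + 0 = 75/92
asked cell (row2, ring) = 17/92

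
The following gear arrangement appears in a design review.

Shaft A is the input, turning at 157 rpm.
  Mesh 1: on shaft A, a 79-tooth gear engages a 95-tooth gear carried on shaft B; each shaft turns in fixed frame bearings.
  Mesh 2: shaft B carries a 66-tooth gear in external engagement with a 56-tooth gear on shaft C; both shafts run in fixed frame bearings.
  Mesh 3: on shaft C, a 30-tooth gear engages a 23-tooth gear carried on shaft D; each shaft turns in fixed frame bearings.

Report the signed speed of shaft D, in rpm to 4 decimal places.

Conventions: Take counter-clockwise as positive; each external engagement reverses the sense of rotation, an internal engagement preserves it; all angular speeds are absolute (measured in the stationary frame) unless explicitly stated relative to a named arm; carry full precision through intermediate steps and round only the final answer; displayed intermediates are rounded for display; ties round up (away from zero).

topology: fixed-axis compound train — 3 meshes, A→D
mesh 1 [79T→95T]: ω = 157.0000×79/95 = 130.5579 rpm, sense flips to −
mesh 2 [66T→56T]: ω = 130.5579×66/56 = 153.8718 rpm, sense flips to +
mesh 3 [30T→23T]: ω = 153.8718×30/23 = 200.7024 rpm, sense flips to −
signed output speed = -200.7024 rpm

-200.7024 rpm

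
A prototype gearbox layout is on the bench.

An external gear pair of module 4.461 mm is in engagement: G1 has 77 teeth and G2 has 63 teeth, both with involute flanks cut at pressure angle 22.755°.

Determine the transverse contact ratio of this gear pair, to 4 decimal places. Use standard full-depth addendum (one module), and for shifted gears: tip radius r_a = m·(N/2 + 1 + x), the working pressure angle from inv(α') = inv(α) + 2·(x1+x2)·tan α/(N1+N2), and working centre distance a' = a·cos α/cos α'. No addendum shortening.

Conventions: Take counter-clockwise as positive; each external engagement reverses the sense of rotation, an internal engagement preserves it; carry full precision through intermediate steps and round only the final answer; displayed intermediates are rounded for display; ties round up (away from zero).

1.6616

single-mesh involute tooth geometry (77T engaging 63T at module 4.461)
base radii: r_b1 = 158.380837, r_b2 = 129.584321
tip radii: r_a1 = 176.209500, r_a2 = 144.982500
no profile shift: α' = α, a' = a
action lengths: √(r_a1²−r_b1²) = 77.235344, √(r_a2²−r_b2²) = 65.021758
base pitch p_b = π·m·cos α = 12.923846
CR = (77.235344 + 65.021758 − 312.270000·sin 22.75500°)/12.923846 = 1.661560
contact ratio ≈ 1.6616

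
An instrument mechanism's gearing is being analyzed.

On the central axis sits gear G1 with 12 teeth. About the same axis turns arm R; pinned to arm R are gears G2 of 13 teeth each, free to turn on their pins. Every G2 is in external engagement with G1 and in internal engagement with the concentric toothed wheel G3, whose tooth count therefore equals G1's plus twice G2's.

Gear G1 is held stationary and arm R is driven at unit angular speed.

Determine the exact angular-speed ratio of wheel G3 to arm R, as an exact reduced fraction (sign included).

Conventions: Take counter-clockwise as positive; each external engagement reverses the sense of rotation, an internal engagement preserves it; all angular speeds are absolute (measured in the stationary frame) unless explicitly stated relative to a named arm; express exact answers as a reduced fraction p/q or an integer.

recognized (axles ride arm R): planetary set, 12/13/38 teeth
ring teeth: 12 + 2·13 = 38
12(ω_sun−ω_arm) = −38(ω_ring−ω_arm),  ω_sun = 0, ω_arm = 1
ω_ring = 1 − (12/38)(0−1) = 25/19
ω_out/ω_in = 25/19

25/19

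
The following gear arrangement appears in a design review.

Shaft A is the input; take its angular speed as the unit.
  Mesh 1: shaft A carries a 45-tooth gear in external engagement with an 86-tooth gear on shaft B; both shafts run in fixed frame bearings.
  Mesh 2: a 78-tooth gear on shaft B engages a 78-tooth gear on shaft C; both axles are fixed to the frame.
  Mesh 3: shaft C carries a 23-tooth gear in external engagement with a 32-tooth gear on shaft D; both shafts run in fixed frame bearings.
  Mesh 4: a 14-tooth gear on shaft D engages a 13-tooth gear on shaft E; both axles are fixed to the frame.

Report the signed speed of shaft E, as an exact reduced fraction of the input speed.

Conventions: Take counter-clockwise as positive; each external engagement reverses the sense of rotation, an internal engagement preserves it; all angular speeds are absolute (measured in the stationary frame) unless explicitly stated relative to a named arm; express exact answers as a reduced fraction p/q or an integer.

7245/17888

4-mesh fixed-axis compound train (all bearings frame-fixed)
mesh 1 [45T→86T]: |ω|/ω_in = 1×45/86 = 45/86, sense flips to −
mesh 2 [78T→78T]: |ω|/ω_in = (45/86)×78/78 = 45/86, sense flips to +
mesh 3 [23T→32T]: |ω|/ω_in = (45/86)×23/32 = 1035/2752, sense flips to −
mesh 4 [14T→13T]: |ω|/ω_in = (1035/2752)×14/13 = 7245/17888, sense flips to +
signed output speed (× input speed) = 7245/17888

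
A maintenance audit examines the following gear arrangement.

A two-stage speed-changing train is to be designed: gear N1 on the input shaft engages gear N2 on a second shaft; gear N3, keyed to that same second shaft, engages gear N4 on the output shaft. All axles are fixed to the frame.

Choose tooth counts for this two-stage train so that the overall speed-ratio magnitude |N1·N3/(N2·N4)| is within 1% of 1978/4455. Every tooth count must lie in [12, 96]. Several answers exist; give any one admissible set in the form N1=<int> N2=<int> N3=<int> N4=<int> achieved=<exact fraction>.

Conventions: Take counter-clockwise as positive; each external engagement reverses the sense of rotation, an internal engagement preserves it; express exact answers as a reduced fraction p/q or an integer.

N1=23 N2=55 N3=86 N4=81 achieved=1978/4455

design class (target 1978/4455): fixed-axis compound train
target = 1978/4455 in lowest terms: an exact hit needs N1·N3 = k·1978 and N2·N4 = k·4455 for one integer k, every count in [12, 96]; additionally prefer no 1:1 stage (N1 ≠ N2, N3 ≠ N4)
k = 1: N1·N3 = 1978 = 23·86, N2·N4 = 4455 = 55·81
achieved = 23·86/(55·81) = 1978/4455; |achieved − target| = 0 ≤ 989/222750 ✓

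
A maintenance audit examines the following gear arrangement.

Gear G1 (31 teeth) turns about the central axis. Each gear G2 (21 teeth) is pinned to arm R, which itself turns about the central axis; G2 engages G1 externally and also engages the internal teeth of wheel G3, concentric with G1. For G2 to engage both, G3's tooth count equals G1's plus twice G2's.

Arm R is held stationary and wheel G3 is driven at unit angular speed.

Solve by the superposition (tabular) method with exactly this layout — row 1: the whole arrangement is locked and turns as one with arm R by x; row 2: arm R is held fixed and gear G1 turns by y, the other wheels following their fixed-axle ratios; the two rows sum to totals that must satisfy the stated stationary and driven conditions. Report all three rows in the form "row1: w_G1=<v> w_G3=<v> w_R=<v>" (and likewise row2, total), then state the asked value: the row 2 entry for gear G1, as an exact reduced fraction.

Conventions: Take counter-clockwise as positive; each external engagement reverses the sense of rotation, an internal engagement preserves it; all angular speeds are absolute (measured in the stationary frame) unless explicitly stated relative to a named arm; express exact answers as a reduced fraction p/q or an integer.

class = planetary set [G3 = 31+2·21 = 73; Willis about the carrier]
row 1: whole set turns with the arm by x
row 2 — arm fixed, fixed-axis ratios: sun y, ring −(31/73)·y, arm 0
boundary: total ω_arm = x = 0 and total ω_ring = x − (31/73)·y = 1  ⇒  y = -73/31, x = 0
row 2 ring = −(31/73)·(-73/31) = 1
totals (row 1 + row 2): sun 0 + (-73/31) = -73/31, ring 0 + 1 = 1, arm 0 + 0 = 0
asked cell (row2, sun) = -73/31

row1: w_G1=0 w_G3=0 w_R=0
row2: w_G1=-73/31 w_G3=1 w_R=0
total: w_G1=-73/31 w_G3=1 w_R=0
asked value: -73/31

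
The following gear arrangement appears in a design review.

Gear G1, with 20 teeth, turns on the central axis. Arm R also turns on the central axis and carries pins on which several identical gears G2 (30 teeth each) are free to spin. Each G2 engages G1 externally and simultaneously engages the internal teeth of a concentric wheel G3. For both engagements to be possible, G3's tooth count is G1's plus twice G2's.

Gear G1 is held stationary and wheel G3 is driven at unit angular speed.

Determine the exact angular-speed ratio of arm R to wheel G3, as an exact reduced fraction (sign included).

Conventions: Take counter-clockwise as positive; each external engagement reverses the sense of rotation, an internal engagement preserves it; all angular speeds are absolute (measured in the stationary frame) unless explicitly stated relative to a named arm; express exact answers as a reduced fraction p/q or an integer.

4/5

topology: planetary set — G1 20T / G2 30T / G3 80T, arm = carrier (Willis)
ring teeth: 20 + 2·30 = 80
20(ω_sun−ω_arm) = −80(ω_ring−ω_arm),  ω_sun = 0, ω_ring = 1
20(0−ω_arm) = −80(1−ω_arm)  ⇒  100·ω_arm = 80  ⇒  ω_arm = 4/5
ω_out/ω_in = 4/5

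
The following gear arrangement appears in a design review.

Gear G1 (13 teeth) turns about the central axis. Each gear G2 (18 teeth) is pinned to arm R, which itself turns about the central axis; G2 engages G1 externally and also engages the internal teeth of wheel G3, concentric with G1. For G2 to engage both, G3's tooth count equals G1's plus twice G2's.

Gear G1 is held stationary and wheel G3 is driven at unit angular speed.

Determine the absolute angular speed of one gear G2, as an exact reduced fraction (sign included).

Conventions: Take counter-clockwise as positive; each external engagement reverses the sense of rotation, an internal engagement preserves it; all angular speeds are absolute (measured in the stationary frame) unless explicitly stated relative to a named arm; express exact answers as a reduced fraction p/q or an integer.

49/36

class = planetary set [G3 = 13+2·18 = 49; Willis about the carrier]
ring teeth: 13 + 2·18 = 49
13(ω_sun−ω_arm) = −49(ω_ring−ω_arm),  ω_sun = 0, ω_ring = 1
13(0−ω_arm) = −49(1−ω_arm)  ⇒  62·ω_arm = 49  ⇒  ω_arm = 49/62
sun–planet mesh: 13·(0−49/62) = −18·(ω_p−ω_arm)  ⇒  ω_p−ω_arm = 637/1116
ω_p = 49/62 + 637/1116 = 49/36
exact speed ratio = 49/36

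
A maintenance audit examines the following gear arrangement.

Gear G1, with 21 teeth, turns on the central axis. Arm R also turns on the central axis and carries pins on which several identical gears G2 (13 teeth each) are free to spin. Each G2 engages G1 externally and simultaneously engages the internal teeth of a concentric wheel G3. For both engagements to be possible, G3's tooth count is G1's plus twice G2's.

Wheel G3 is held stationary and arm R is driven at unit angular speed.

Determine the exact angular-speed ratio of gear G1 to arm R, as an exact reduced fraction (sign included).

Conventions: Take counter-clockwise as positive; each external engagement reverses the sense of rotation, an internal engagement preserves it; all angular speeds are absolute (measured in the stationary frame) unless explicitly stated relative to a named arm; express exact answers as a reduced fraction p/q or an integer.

68/21

class = planetary set [G3 = 21+2·13 = 47; Willis about the carrier]
ring teeth: 21 + 2·13 = 47
21(ω_sun−ω_arm) = −47(ω_ring−ω_arm),  ω_ring = 0, ω_arm = 1
ω_sun = 1 − (47/21)(0−1) = 68/21
ω_out/ω_in = 68/21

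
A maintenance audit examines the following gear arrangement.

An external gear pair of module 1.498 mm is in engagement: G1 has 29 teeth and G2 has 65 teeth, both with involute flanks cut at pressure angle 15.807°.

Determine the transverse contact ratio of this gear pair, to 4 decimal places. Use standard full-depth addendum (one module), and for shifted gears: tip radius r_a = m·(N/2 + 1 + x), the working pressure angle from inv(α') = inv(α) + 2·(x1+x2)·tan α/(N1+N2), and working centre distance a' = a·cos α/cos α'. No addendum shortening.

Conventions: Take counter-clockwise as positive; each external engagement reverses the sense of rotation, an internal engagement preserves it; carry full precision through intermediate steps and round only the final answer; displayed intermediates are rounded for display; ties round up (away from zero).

1.9736

recognized (one external pair, fixed centres): single-mesh tooth geometry, m = 1.498, N1 = 29, N2 = 65
base radii: r_b1 = 20.899614, r_b2 = 46.843963
tip radii: r_a1 = 23.219000, r_a2 = 50.183000
no profile shift: α' = α, a' = a
action lengths: √(r_a1²−r_b1²) = 10.115734, √(r_a2²−r_b2²) = 17.999350
base pitch p_b = π·m·cos α = 4.528143
CR = (10.115734 + 17.999350 − 70.406000·sin 15.80700°)/4.528143 = 1.973578
contact ratio ≈ 1.9736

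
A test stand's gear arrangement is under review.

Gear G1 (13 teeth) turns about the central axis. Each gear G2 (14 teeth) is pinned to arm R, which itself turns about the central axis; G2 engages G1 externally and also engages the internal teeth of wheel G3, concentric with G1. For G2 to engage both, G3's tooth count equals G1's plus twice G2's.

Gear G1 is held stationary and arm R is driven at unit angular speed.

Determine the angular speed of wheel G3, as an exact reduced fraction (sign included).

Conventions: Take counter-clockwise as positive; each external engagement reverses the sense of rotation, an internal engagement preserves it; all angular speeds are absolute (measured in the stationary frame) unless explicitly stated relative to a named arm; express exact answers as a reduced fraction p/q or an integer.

54/41

recognized (axles ride arm R): planetary set, 13/14/41 teeth
ring teeth: 13 + 2·14 = 41
13(ω_sun−ω_arm) = −41(ω_ring−ω_arm),  ω_sun = 0, ω_arm = 1
ω_ring = 1 − (13/41)(0−1) = 54/41
exact speed ratio = 54/41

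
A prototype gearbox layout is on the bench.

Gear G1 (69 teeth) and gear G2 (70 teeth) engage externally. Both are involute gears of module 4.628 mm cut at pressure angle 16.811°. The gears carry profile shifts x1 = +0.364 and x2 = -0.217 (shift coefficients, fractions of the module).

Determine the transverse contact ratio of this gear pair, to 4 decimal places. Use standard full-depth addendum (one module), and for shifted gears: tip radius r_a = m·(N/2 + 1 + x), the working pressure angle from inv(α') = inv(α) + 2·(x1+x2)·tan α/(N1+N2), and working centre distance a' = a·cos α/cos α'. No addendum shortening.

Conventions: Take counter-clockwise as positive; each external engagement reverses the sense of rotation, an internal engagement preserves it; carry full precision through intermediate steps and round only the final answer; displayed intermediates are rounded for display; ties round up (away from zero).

1.9790

single-mesh involute tooth geometry (69T engaging 70T at module 4.628)
base radii: r_b1 = 152.842512, r_b2 = 155.057621
tip radii: r_a1 = 165.978592, r_a2 = 165.603724
inv(α') = inv(16.811°) + 2·(+0.364-0.217)·tan α/(69+70) = 0.00935903  ⇒  α' = 17.20236°
a' = a·cos α / cos α' = 321.6460·cos 16.811°/cos 17.20236° = 322.318684
action lengths: √(r_a1²−r_b1²) = 64.715218, √(r_a2²−r_b2²) = 58.152623
base pitch p_b = π·m·cos α = 13.917940
CR = (64.715218 + 58.152623 − 322.318684·sin 17.20236°)/13.917940 = 1.978951
contact ratio ≈ 1.9790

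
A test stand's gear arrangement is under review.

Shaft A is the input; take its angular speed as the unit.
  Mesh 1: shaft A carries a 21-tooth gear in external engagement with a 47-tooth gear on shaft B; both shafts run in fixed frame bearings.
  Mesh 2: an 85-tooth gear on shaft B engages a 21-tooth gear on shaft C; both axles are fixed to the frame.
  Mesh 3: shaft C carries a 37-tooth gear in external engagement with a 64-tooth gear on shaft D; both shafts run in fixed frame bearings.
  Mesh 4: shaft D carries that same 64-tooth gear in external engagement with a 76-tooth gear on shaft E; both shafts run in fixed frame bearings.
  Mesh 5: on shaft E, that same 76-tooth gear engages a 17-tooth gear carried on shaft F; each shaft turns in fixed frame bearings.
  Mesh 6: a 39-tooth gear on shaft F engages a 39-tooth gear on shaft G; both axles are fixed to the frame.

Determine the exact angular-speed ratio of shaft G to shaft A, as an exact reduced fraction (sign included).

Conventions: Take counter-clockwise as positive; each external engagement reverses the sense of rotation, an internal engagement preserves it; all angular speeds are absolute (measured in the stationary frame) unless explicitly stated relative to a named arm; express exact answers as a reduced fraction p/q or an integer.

class = fixed-axis compound train [6 meshes; 6 ratios multiply, 6 sense flips]
mesh 1 [21T→47T]: running ratio 21/47, sense −
mesh 2 [85T→21T]: running ratio 85/47, sense +
mesh 3 [37T→64T]: running ratio 3145/3008, sense −
mesh 4 [64T→76T]: running ratio 3145/3572, sense +
mesh 5 [76T→17T]: running ratio 185/47, sense −
mesh 6 [39T→39T]: running ratio 185/47, sense +
ω_out/ω_in = 185/47

185/47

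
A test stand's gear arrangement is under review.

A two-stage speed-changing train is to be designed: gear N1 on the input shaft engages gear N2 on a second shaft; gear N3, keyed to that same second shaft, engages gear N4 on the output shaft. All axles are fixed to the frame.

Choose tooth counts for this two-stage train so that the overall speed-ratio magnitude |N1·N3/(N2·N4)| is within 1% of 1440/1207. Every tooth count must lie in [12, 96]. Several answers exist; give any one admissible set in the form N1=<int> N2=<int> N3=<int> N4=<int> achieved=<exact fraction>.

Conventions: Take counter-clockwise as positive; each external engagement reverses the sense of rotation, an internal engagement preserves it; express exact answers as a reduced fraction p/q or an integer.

design class (target 1440/1207): fixed-axis compound train
target = 1440/1207 in lowest terms: an exact hit needs N1·N3 = k·1440 and N2·N4 = k·1207 for one integer k, every count in [12, 96]; additionally prefer no 1:1 stage (N1 ≠ N2, N3 ≠ N4)
k = 1: N1·N3 = 1440 = 15·96, N2·N4 = 1207 = 17·71
achieved = 15·96/(17·71) = 1440/1207; |achieved − target| = 0 ≤ 72/6035 ✓

N1=15 N2=17 N3=96 N4=71 achieved=1440/1207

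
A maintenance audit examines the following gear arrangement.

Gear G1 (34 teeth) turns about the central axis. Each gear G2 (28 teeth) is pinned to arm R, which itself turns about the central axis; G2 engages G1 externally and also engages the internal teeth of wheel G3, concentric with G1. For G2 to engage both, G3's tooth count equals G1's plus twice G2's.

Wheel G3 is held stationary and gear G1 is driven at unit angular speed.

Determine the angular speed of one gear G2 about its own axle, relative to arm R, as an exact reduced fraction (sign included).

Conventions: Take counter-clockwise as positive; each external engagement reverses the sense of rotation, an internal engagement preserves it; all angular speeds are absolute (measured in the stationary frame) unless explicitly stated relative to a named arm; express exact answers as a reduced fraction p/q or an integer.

recognized (axles ride arm R): planetary set, 34/28/90 teeth
ring teeth: 34 + 2·28 = 90
34(ω_sun−ω_arm) = −90(ω_ring−ω_arm),  ω_ring = 0, ω_sun = 1
34(1−ω_arm) = −90(0−ω_arm)  ⇒  124·ω_arm = 34  ⇒  ω_arm = 17/62
sun–planet mesh: 34·(1−17/62) = −28·(ω_p−ω_arm)  ⇒  ω_p−ω_arm = -765/868
exact speed ratio = -765/868

-765/868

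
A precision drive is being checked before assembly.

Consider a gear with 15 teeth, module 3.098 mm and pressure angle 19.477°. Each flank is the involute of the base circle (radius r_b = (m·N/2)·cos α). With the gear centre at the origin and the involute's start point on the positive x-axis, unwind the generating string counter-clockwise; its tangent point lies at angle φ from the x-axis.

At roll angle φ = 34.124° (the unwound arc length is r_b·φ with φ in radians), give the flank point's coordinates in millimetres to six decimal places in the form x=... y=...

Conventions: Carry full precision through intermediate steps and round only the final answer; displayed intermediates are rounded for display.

x=25.452640 y=1.488531

class = single-mesh tooth geometry [base-circle involute, m = 3.098, 15T]
pitch radius r_p = m·N/2 = 3.098·15/2 = 23.235000
base radius r_b = r_p·cos α = 23.235000·cos 19.477° = 21.905387
roll angle φ = 34.124° = 0.59557615 rad
x = r_b·(cos φ + φ·sin φ) = 25.452640
y = r_b·(sin φ − φ·cos φ) = 1.488531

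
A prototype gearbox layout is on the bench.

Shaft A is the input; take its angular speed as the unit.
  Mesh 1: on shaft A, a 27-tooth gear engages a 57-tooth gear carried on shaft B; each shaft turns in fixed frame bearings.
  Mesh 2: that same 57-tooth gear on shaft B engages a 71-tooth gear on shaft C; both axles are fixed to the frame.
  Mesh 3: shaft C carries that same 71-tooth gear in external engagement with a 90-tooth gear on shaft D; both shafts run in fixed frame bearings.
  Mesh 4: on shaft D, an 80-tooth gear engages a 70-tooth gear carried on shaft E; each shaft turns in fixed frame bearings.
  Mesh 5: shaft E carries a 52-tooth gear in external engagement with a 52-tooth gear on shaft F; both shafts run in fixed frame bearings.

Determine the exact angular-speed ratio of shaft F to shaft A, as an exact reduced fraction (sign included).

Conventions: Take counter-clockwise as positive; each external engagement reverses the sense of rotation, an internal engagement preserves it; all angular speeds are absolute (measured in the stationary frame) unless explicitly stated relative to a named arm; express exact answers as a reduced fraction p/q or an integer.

-12/35

class = fixed-axis compound train [5 meshes; 5 ratios multiply, 5 sense flips]
mesh 1 [27T→57T]: running ratio 9/19, sense −
mesh 2 [57T→71T]: running ratio 27/71, sense +
mesh 3 [71T→90T]: running ratio 3/10, sense −
mesh 4 [80T→70T]: running ratio 12/35, sense +
mesh 5 [52T→52T]: running ratio 12/35, sense −
ω_out/ω_in = -12/35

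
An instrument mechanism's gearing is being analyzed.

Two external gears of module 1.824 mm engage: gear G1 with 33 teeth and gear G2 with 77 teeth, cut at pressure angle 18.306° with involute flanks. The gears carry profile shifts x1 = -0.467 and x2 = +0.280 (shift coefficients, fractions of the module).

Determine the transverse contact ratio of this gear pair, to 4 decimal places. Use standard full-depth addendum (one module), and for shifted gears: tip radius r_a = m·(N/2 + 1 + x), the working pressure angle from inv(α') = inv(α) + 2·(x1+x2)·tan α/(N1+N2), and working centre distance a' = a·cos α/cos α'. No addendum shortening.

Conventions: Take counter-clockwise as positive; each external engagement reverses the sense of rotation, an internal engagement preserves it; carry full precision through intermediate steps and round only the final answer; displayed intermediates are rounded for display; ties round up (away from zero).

single-mesh involute tooth geometry (33T engaging 77T at module 1.824)
base radii: r_b1 = 28.572919, r_b2 = 66.670145
tip radii: r_a1 = 31.068192, r_a2 = 72.558720
inv(α') = inv(18.306°) + 2·(-0.467+0.280)·tan α/(33+77) = 0.01020975  ⇒  α' = 17.69568°
a' = a·cos α / cos α' = 100.3200·cos 18.306°/cos 17.69568° = 99.973362
action lengths: √(r_a1²−r_b1²) = 12.199214, √(r_a2²−r_b2²) = 28.633190
base pitch p_b = π·m·cos α = 5.440271
CR = (12.199214 + 28.633190 − 99.973362·sin 17.69568°)/5.440271 = 1.919828
contact ratio ≈ 1.9198

1.9198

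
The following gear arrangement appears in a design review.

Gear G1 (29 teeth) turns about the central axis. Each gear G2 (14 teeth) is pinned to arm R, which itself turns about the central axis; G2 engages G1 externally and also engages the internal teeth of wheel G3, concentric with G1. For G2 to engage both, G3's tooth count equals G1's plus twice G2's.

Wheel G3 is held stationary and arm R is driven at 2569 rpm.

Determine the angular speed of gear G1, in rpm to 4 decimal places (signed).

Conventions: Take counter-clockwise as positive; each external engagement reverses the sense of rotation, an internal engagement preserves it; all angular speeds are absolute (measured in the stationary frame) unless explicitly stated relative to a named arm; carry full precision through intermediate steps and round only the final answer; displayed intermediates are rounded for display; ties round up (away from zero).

topology: planetary set — G1 29T / G2 14T / G3 57T, arm = carrier (Willis)
normalise by the input: solve with ω_arm = 1, then scale by 2569 rpm
ring teeth: 29 + 2·14 = 57
29(ω_sun−ω_arm) = −57(ω_ring−ω_arm),  ω_ring = 0, ω_arm = 1
ω_sun = 1 − (57/29)(0−1) = 86/29
scale: ω_sun = 86/29 × 2569 rpm = +7618.4138 rpm

+7618.4138 rpm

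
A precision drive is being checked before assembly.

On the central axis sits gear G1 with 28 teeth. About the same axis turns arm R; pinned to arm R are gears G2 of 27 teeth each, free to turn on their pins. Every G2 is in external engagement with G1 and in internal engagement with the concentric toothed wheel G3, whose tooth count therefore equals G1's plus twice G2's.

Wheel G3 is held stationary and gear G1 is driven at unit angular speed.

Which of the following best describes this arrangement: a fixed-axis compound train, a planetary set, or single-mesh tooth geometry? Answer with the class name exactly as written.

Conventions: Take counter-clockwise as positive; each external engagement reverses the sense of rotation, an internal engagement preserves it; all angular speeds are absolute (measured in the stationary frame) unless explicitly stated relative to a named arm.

planetary set

topology: planetary set — G1 28T / G2 27T / G3 82T, arm = carrier (Willis)
classification: planetary set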